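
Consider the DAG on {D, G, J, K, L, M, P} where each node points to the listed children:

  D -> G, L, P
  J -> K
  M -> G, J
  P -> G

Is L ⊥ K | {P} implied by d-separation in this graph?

Yes — L and K are d-separated given {P}.

Enumerating the 2 paths from L to K and testing each for blocking by {P}:
Path 1: L ← D → G ← M → J → K
  G is a collider here and neither G nor any of its descendants is conditioned on, so the collider stays closed — the path is blocked at G.
Path 2: L ← D → P → G ← M → J → K
  P is a chain here and P is conditioned on, so the path is blocked at P.
Since every path is blocked, d-separation holds.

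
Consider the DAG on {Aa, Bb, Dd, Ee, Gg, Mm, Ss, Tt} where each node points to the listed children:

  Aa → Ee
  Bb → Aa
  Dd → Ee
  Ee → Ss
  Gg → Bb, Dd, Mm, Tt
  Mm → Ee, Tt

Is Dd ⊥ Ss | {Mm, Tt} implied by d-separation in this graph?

No — Dd and Ss are not d-separated given {Mm, Tt}.

Enumerating the 4 paths from Dd to Ss and testing each for blocking by {Mm, Tt}:
Path 1: Dd → Ee → Ss
  Ee is a chain and Ee is not conditioned on — no node blocks this path, so it is active.
Path 2: Dd ← Gg → Bb → Aa → Ee → Ss
  Gg is a fork and Gg is not conditioned on; Bb is a chain and Bb is not conditioned on; Aa is a chain and Aa is not conditioned on; Ee is a chain and Ee is not conditioned on — no node blocks this path, so it is active.
Path 3: Dd ← Gg → Tt ← Mm → Ee → Ss
  Mm is a fork here and Mm is conditioned on, so the path is blocked at Mm.
Path 4: Dd ← Gg → Mm → Ee → Ss
  Mm is a chain here and Mm is conditioned on, so the path is blocked at Mm.
At least one path is unblocked, so d-separation fails.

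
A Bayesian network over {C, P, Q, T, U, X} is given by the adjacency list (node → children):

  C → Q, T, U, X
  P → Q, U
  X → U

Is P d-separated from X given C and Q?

Yes

4 paths connect P and X; each must be blocked for d-separation to hold:
  1. P → U ← X — U:collider[blocks] ⇒ blocked
  2. P → U ← C → X — U:collider[blocks]; C:fork[blocks] ⇒ blocked
  3. P → Q ← C → X — Q:collider[open]; C:fork[blocks] ⇒ blocked
  4. P → Q ← C → U ← X — Q:collider[open]; C:fork[blocks]; U:collider[blocks] ⇒ blocked
Since every path is blocked, d-separation holds.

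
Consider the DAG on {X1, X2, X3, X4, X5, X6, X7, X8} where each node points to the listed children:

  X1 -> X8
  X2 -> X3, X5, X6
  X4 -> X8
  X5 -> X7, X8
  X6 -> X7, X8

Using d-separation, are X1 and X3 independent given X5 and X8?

No

Enumerating the 4 paths from X1 to X3 and testing each for blocking by {X5, X8}:
  1. X1 → X8 ← X6 → X7 ← X5 ← X2 → X3 — X8:collider[open]; X6:fork[open]; X7:collider[blocks]; X5:chain[blocks]; X2:fork[open] ⇒ blocked
  2. X1 → X8 ← X6 ← X2 → X3 — X8:collider[open]; X6:chain[open]; X2:fork[open] ⇒ active
  3. X1 → X8 ← X5 → X7 ← X6 ← X2 → X3 — X8:collider[open]; X5:fork[blocks]; X7:collider[blocks]; X6:chain[open]; X2:fork[open] ⇒ blocked
  4. X1 → X8 ← X5 ← X2 → X3 — X8:collider[open]; X5:chain[blocks]; X2:fork[open] ⇒ blocked
Since the path X1 → X8 ← X6 ← X2 → X3 is active, X1 and X3 are not d-separated given {X5, X8}.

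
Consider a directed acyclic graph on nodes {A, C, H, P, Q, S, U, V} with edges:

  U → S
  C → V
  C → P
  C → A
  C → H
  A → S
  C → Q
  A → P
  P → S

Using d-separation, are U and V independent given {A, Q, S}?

Enumerating the 4 paths from U to V and testing each for blocking by {A, Q, S}:
  1. U → S ← A → P ← C → V — S:collider[open]; A:fork[blocks]; P:collider[open]; C:fork[open] ⇒ blocked
  2. U → S ← A ← C → V — S:collider[open]; A:chain[blocks]; C:fork[open] ⇒ blocked
  3. U → S ← P ← A ← C → V — S:collider[open]; P:chain[open]; A:chain[blocks]; C:fork[open] ⇒ blocked
  4. U → S ← P ← C → V — S:collider[open]; P:chain[open]; C:fork[open] ⇒ active
Since the path U → S ← P ← C → V is active, U and V are not d-separated given {A, Q, S}.

No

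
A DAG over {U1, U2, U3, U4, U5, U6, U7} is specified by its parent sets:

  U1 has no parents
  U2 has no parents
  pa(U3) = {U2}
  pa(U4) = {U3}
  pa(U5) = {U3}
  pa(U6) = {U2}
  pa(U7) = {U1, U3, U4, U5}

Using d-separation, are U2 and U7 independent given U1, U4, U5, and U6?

Enumerating the 3 paths from U2 to U7 and testing each for blocking by {U1, U4, U5, U6}:
Path 1: U2 → U3 → U4 → U7
  U4 is a chain here and U4 is conditioned on, so the path is blocked at U4.
Path 2: U2 → U3 → U5 → U7
  U5 is a chain here and U5 is conditioned on, so the path is blocked at U5.
Path 3: U2 → U3 → U7
  U3 is a chain and U3 is not conditioned on — no node blocks this path, so it is active.
Because an active path exists, U2 and U7 are not d-separated.

No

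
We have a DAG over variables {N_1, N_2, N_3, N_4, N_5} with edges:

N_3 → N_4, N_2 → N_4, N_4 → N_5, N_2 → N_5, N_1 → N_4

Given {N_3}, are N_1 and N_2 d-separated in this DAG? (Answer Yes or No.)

Yes

There are 2 undirected paths between N_1 and N_2; checking each against the conditioning set {N_3}:
Path 1: N_1 → N_4 ← N_2
  N_4 is a collider here and neither N_4 nor any of its descendants is conditioned on, so the collider stays closed — the path is blocked at N_4.
Path 2: N_1 → N_4 → N_5 ← N_2
  N_5 is a collider here and neither N_5 nor any of its descendants is conditioned on, so the collider stays closed — the path is blocked at N_5.
Every path is blocked, so N_1 and N_2 are d-separated given {N_3}.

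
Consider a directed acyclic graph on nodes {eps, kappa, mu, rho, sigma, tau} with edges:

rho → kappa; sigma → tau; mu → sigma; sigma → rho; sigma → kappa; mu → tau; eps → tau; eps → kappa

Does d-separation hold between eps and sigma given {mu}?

Yes — eps and sigma are d-separated given {mu}.

We examine all 4 paths between eps and sigma:
  1. eps → tau ← mu → sigma — tau:collider[blocks]; mu:fork[blocks] ⇒ blocked
  2. eps → tau ← sigma — tau:collider[blocks] ⇒ blocked
  3. eps → kappa ← rho ← sigma — kappa:collider[blocks]; rho:chain[open] ⇒ blocked
  4. eps → kappa ← sigma — kappa:collider[blocks] ⇒ blocked
Since every path is blocked, d-separation holds.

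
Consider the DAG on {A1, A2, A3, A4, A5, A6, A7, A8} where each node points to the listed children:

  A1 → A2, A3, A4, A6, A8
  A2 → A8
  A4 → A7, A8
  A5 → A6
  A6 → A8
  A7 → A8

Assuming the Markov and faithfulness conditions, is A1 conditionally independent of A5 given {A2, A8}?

No

There are 5 undirected paths between A1 and A5; checking each against the conditioning set {A2, A8}:
Path 1: A1 → A8 ← A6 ← A5
  A8 is a collider and A8 is conditioned on, which opens it; A6 is a chain and A6 is not conditioned on — no node blocks this path, so it is active.
Path 2: A1 → A2 → A8 ← A6 ← A5
  A2 is a chain here and A2 is conditioned on, so the path is blocked at A2.
Path 3: A1 → A6 ← A5
  A6 is a collider and its descendant A8 is conditioned on, which opens it — no node blocks this path, so it is active.
Path 4: A1 → A4 → A8 ← A6 ← A5
  A4 is a chain and A4 is not conditioned on; A8 is a collider and A8 is conditioned on, which opens it; A6 is a chain and A6 is not conditioned on — no node blocks this path, so it is active.
Path 5: A1 → A4 → A7 → A8 ← A6 ← A5
  A4 is a chain and A4 is not conditioned on; A7 is a chain and A7 is not conditioned on; A8 is a collider and A8 is conditioned on, which opens it; A6 is a chain and A6 is not conditioned on — no node blocks this path, so it is active.
At least one path is unblocked, so d-separation fails.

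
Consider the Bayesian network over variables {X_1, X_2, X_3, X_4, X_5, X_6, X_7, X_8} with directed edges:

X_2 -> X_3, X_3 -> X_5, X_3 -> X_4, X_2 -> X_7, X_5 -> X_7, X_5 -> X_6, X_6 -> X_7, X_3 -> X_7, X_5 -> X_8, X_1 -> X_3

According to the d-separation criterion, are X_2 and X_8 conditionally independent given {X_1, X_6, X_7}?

No

There are 6 undirected paths between X_2 and X_8; checking each against the conditioning set {X_1, X_6, X_7}:
Path 1: X_2 → X_3 → X_5 → X_8
  X_3 is a chain and X_3 is not conditioned on; X_5 is a chain and X_5 is not conditioned on — no node blocks this path, so it is active.
Path 2: X_2 → X_3 → X_7 ← X_5 → X_8
  X_3 is a chain and X_3 is not conditioned on; X_7 is a collider and X_7 is conditioned on, which opens it; X_5 is a fork and X_5 is not conditioned on — no node blocks this path, so it is active.
Path 3: X_2 → X_3 → X_7 ← X_6 ← X_5 → X_8
  X_6 is a chain here and X_6 is conditioned on, so the path is blocked at X_6.
Path 4: X_2 → X_7 ← X_5 → X_8
  X_7 is a collider and X_7 is conditioned on, which opens it; X_5 is a fork and X_5 is not conditioned on — no node blocks this path, so it is active.
Path 5: X_2 → X_7 ← X_6 ← X_5 → X_8
  X_6 is a chain here and X_6 is conditioned on, so the path is blocked at X_6.
Path 6: X_2 → X_7 ← X_3 → X_5 → X_8
  X_7 is a collider and X_7 is conditioned on, which opens it; X_3 is a fork and X_3 is not conditioned on; X_5 is a chain and X_5 is not conditioned on — no node blocks this path, so it is active.
At least one path is unblocked, so d-separation fails.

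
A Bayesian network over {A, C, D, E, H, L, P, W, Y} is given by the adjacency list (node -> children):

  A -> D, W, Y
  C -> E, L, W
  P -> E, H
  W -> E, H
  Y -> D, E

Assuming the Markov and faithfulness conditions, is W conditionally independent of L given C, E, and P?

Yes

Enumerating the 5 paths from W to L and testing each for blocking by {C, E, P}:
Path 1: W ← C → L
  C is a fork here and C is conditioned on, so the path is blocked at C.
Path 2: W ← A → Y → E ← C → L
  C is a fork here and C is conditioned on, so the path is blocked at C.
Path 3: W ← A → D ← Y → E ← C → L
  D is a collider here and neither D nor any of its descendants is conditioned on, so the collider stays closed — the path is blocked at D.
Path 4: W → H ← P → E ← C → L
  H is a collider here and neither H nor any of its descendants is conditioned on, so the collider stays closed — the path is blocked at H.
Path 5: W → E ← C → L
  C is a fork here and C is conditioned on, so the path is blocked at C.
All paths are blocked; W ⊥ L | {C, E, P} holds.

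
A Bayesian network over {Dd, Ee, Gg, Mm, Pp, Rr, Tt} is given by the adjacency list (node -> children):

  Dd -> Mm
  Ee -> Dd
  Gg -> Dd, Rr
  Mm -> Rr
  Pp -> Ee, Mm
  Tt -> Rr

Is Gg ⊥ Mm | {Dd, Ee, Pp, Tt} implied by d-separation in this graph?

Yes — Gg and Mm are d-separated given {Dd, Ee, Pp, Tt}.

There are 3 undirected paths between Gg and Mm; checking each against the conditioning set {Dd, Ee, Pp, Tt}:
Path 1: Gg → Rr ← Mm
  Rr is a collider here and neither Rr nor any of its descendants is conditioned on, so the collider stays closed — the path is blocked at Rr.
Path 2: Gg → Dd → Mm
  Dd is a chain here and Dd is conditioned on, so the path is blocked at Dd.
Path 3: Gg → Dd ← Ee ← Pp → Mm
  Ee is a chain here and Ee is conditioned on, so the path is blocked at Ee.
Every path is blocked, so Gg and Mm are d-separated given {Dd, Ee, Pp, Tt}.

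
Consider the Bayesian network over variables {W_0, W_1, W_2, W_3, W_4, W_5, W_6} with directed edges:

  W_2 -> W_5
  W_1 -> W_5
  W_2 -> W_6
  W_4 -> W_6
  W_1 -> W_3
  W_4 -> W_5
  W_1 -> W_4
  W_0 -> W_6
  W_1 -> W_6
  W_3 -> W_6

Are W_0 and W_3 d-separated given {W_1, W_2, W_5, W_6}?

No

Enumerating the 6 paths from W_0 to W_3 and testing each for blocking by {W_1, W_2, W_5, W_6}:
Path 1: W_0 → W_6 ← W_1 → W_3
  W_1 is a fork here and W_1 is conditioned on, so the path is blocked at W_1.
Path 2: W_0 → W_6 ← W_2 → W_5 ← W_1 → W_3
  W_2 is a fork here and W_2 is conditioned on, so the path is blocked at W_2.
Path 3: W_0 → W_6 ← W_2 → W_5 ← W_4 ← W_1 → W_3
  W_2 is a fork here and W_2 is conditioned on, so the path is blocked at W_2.
Path 4: W_0 → W_6 ← W_4 ← W_1 → W_3
  W_1 is a fork here and W_1 is conditioned on, so the path is blocked at W_1.
Path 5: W_0 → W_6 ← W_4 → W_5 ← W_1 → W_3
  W_1 is a fork here and W_1 is conditioned on, so the path is blocked at W_1.
Path 6: W_0 → W_6 ← W_3
  W_6 is a collider and W_6 is conditioned on, which opens it — no node blocks this path, so it is active.
Since the path W_0 → W_6 ← W_3 is active, W_0 and W_3 are not d-separated given {W_1, W_2, W_5, W_6}.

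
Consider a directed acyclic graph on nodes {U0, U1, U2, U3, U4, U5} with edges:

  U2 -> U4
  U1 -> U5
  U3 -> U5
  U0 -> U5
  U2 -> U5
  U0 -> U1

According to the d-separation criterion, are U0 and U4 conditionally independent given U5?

No

There are 2 undirected paths between U0 and U4; checking each against the conditioning set {U5}:
  1. U0 → U5 ← U2 → U4 — U5:collider[open]; U2:fork[open] ⇒ active
  2. U0 → U1 → U5 ← U2 → U4 — U1:chain[open]; U5:collider[open]; U2:fork[open] ⇒ active
Because an active path exists, U0 and U4 are not d-separated.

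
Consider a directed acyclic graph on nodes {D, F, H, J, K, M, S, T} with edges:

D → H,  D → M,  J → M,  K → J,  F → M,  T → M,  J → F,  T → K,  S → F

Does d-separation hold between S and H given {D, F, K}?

Enumerating the 3 paths from S to H and testing each for blocking by {D, F, K}:
Path 1: S → F ← J → M ← D → H
  M is a collider here and neither M nor any of its descendants is conditioned on, so the collider stays closed — the path is blocked at M.
Path 2: S → F ← J ← K ← T → M ← D → H
  K is a chain here and K is conditioned on, so the path is blocked at K.
Path 3: S → F → M ← D → H
  F is a chain here and F is conditioned on, so the path is blocked at F.
Since every path is blocked, d-separation holds.

Yes — S and H are d-separated given {D, F, K}.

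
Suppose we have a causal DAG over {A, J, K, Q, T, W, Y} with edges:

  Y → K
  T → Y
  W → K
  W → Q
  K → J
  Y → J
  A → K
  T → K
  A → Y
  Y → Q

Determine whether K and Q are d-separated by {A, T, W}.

We examine all 5 paths between K and Q:
Path 1: K ← A → Y → Q
  A is a fork here and A is conditioned on, so the path is blocked at A.
Path 2: K ← Y → Q
  Y is a fork and Y is not conditioned on — no node blocks this path, so it is active.
Path 3: K ← W → Q
  W is a fork here and W is conditioned on, so the path is blocked at W.
Path 4: K → J ← Y → Q
  J is a collider here and neither J nor any of its descendants is conditioned on, so the collider stays closed — the path is blocked at J.
Path 5: K ← T → Y → Q
  T is a fork here and T is conditioned on, so the path is blocked at T.
Because an active path exists, K and Q are not d-separated.

No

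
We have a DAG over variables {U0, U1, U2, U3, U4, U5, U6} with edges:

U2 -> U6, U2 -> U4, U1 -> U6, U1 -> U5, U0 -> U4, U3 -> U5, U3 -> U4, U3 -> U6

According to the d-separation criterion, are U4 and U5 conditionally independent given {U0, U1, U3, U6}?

Yes

Enumerating the 4 paths from U4 to U5 and testing each for blocking by {U0, U1, U3, U6}:
Path 1: U4 ← U2 → U6 ← U3 → U5
  U3 is a fork here and U3 is conditioned on, so the path is blocked at U3.
Path 2: U4 ← U2 → U6 ← U1 → U5
  U1 is a fork here and U1 is conditioned on, so the path is blocked at U1.
Path 3: U4 ← U3 → U5
  U3 is a fork here and U3 is conditioned on, so the path is blocked at U3.
Path 4: U4 ← U3 → U6 ← U1 → U5
  U3 is a fork here and U3 is conditioned on, so the path is blocked at U3.
All paths are blocked; U4 ⊥ U5 | {U0, U1, U3, U6} holds.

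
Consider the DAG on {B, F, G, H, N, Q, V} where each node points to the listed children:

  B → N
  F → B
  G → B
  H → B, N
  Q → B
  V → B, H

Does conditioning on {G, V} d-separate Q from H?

Yes

Enumerating the 3 paths from Q to H and testing each for blocking by {G, V}:
  1. Q → B → N ← H — B:chain[open]; N:collider[blocks] ⇒ blocked
  2. Q → B ← V → H — B:collider[blocks]; V:fork[blocks] ⇒ blocked
  3. Q → B ← H — B:collider[blocks] ⇒ blocked
All paths are blocked; Q ⊥ H | {G, V} holds.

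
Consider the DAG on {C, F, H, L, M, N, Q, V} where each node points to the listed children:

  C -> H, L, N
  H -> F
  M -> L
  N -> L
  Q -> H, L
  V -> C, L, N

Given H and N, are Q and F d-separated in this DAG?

Yes

Enumerating the 6 paths from Q to F and testing each for blocking by {H, N}:
Path 1: Q → L ← N ← C → H → F
  L is a collider here and neither L nor any of its descendants is conditioned on, so the collider stays closed — the path is blocked at L.
Path 2: Q → L ← N ← V → C → H → F
  L is a collider here and neither L nor any of its descendants is conditioned on, so the collider stays closed — the path is blocked at L.
Path 3: Q → L ← C → H → F
  L is a collider here and neither L nor any of its descendants is conditioned on, so the collider stays closed — the path is blocked at L.
Path 4: Q → L ← V → N ← C → H → F
  L is a collider here and neither L nor any of its descendants is conditioned on, so the collider stays closed — the path is blocked at L.
Path 5: Q → L ← V → C → H → F
  L is a collider here and neither L nor any of its descendants is conditioned on, so the collider stays closed — the path is blocked at L.
Path 6: Q → H → F
  H is a chain here and H is conditioned on, so the path is blocked at H.
All paths are blocked; Q ⊥ F | {H, N} holds.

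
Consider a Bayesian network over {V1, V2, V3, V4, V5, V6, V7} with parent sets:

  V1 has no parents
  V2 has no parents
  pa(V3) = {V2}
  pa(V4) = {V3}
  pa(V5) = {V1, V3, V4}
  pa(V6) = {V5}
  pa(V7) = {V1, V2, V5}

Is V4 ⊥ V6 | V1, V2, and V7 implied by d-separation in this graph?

No

Enumerating the 4 paths from V4 to V6 and testing each for blocking by {V1, V2, V7}:
Path 1: V4 → V5 → V6
  V5 is a chain and V5 is not conditioned on — no node blocks this path, so it is active.
Path 2: V4 ← V3 ← V2 → V7 ← V5 → V6
  V2 is a fork here and V2 is conditioned on, so the path is blocked at V2.
Path 3: V4 ← V3 ← V2 → V7 ← V1 → V5 → V6
  V2 is a fork here and V2 is conditioned on, so the path is blocked at V2.
Path 4: V4 ← V3 → V5 → V6
  V3 is a fork and V3 is not conditioned on; V5 is a chain and V5 is not conditioned on — no node blocks this path, so it is active.
Because an active path exists, V4 and V6 are not d-separated.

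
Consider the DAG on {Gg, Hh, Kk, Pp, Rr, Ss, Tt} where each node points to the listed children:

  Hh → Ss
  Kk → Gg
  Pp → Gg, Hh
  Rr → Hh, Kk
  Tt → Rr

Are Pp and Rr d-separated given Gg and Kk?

We examine all 2 paths between Pp and Rr:
Path 1: Pp → Hh ← Rr
  Hh is a collider here and neither Hh nor any of its descendants is conditioned on, so the collider stays closed — the path is blocked at Hh.
Path 2: Pp → Gg ← Kk ← Rr
  Kk is a chain here and Kk is conditioned on, so the path is blocked at Kk.
Since every path is blocked, d-separation holds.

Yes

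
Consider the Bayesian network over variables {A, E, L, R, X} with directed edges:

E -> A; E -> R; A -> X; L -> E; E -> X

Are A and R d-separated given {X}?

There are 2 undirected paths between A and R; checking each against the conditioning set {X}:
Path 1: A ← E → R
  E is a fork and E is not conditioned on — no node blocks this path, so it is active.
Path 2: A → X ← E → R
  X is a collider and X is conditioned on, which opens it; E is a fork and E is not conditioned on — no node blocks this path, so it is active.
Because an active path exists, A and R are not d-separated.

No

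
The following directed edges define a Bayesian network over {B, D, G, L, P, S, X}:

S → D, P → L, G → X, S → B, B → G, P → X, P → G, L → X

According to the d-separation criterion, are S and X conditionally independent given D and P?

There are 3 undirected paths between S and X; checking each against the conditioning set {D, P}:
  1. S → B → G → X — B:chain[open]; G:chain[open] ⇒ active
  2. S → B → G ← P → X — B:chain[open]; G:collider[blocks]; P:fork[blocks] ⇒ blocked
  3. S → B → G ← P → L → X — B:chain[open]; G:collider[blocks]; P:fork[blocks]; L:chain[open] ⇒ blocked
Since the path S → B → G → X is active, S and X are not d-separated given {D, P}.

No — S and X are not d-separated given {D, P}.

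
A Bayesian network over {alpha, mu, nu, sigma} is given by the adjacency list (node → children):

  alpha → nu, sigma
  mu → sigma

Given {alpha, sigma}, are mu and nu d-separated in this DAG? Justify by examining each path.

Yes

The only undirected path from mu to nu is:
Path 1: mu → sigma ← alpha → nu
  alpha is a fork here and alpha is conditioned on, so the path is blocked at alpha.
All paths are blocked; mu ⊥ nu | {alpha, sigma} holds.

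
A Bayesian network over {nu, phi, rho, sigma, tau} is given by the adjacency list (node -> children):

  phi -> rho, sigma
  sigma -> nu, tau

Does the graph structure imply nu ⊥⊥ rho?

There is one path between nu and rho:
  1. nu ← sigma ← phi → rho — sigma:chain[open]; phi:fork[open] ⇒ active
Because an active path exists, nu and rho are not d-separated.

No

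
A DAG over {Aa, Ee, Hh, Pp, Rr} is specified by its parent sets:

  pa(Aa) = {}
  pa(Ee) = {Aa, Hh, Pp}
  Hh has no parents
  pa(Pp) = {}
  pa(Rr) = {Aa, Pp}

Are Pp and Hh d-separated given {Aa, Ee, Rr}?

We examine all 2 paths between Pp and Hh:
Path 1: Pp → Rr ← Aa → Ee ← Hh
  Aa is a fork here and Aa is conditioned on, so the path is blocked at Aa.
Path 2: Pp → Ee ← Hh
  Ee is a collider and Ee is conditioned on, which opens it — no node blocks this path, so it is active.
Since the path Pp → Ee ← Hh is active, Pp and Hh are not d-separated given {Aa, Ee, Rr}.

No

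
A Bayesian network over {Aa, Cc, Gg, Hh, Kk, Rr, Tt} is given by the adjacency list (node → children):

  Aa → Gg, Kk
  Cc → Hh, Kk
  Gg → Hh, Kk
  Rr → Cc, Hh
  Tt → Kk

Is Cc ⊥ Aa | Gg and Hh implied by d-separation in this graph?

There are 6 undirected paths between Cc and Aa; checking each against the conditioning set {Gg, Hh}:
  1. Cc → Kk ← Gg ← Aa — Kk:collider[blocks]; Gg:chain[blocks] ⇒ blocked
  2. Cc → Kk ← Aa — Kk:collider[blocks] ⇒ blocked
  3. Cc ← Rr → Hh ← Gg ← Aa — Rr:fork[open]; Hh:collider[open]; Gg:chain[blocks] ⇒ blocked
  4. Cc ← Rr → Hh ← Gg → Kk ← Aa — Rr:fork[open]; Hh:collider[open]; Gg:fork[blocks]; Kk:collider[blocks] ⇒ blocked
  5. Cc → Hh ← Gg ← Aa — Hh:collider[open]; Gg:chain[blocks] ⇒ blocked
  6. Cc → Hh ← Gg → Kk ← Aa — Hh:collider[open]; Gg:fork[blocks]; Kk:collider[blocks] ⇒ blocked
Since every path is blocked, d-separation holds.

Yes — Cc and Aa are d-separated given {Gg, Hh}.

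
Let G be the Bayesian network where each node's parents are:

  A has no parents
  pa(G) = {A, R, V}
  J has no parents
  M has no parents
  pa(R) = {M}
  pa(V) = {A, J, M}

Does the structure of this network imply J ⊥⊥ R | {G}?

3 paths connect J and R; each must be blocked for d-separation to hold:
Path 1: J → V ← M → R
  V is a collider and its descendant G is conditioned on, which opens it; M is a fork and M is not conditioned on — no node blocks this path, so it is active.
Path 2: J → V ← A → G ← R
  V is a collider and its descendant G is conditioned on, which opens it; A is a fork and A is not conditioned on; G is a collider and G is conditioned on, which opens it — no node blocks this path, so it is active.
Path 3: J → V → G ← R
  V is a chain and V is not conditioned on; G is a collider and G is conditioned on, which opens it — no node blocks this path, so it is active.
Because an active path exists, J and R are not d-separated.

No — J and R are not d-separated given {G}.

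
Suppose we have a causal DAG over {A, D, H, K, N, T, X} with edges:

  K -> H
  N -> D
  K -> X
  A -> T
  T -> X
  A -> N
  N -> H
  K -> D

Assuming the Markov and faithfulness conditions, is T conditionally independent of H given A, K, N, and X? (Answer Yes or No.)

Enumerating the 4 paths from T to H and testing each for blocking by {A, K, N, X}:
Path 1: T → X ← K → H
  K is a fork here and K is conditioned on, so the path is blocked at K.
Path 2: T → X ← K → D ← N → H
  K is a fork here and K is conditioned on, so the path is blocked at K.
Path 3: T ← A → N → H
  A is a fork here and A is conditioned on, so the path is blocked at A.
Path 4: T ← A → N → D ← K → H
  A is a fork here and A is conditioned on, so the path is blocked at A.
All paths are blocked; T ⊥ H | {A, K, N, X} holds.

Yes — T and H are d-separated given {A, K, N, X}.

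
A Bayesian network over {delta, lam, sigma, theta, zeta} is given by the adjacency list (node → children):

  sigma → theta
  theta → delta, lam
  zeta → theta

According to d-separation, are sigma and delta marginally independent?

There is one path between sigma and delta:
Path 1: sigma → theta → delta
  theta is a chain and theta is not conditioned on — no node blocks this path, so it is active.
Since the path sigma → theta → delta is active, sigma and delta are not d-separated given ∅.

No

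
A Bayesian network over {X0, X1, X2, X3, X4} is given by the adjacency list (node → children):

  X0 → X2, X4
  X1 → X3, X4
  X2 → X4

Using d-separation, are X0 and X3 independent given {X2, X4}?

Enumerating the 2 paths from X0 to X3 and testing each for blocking by {X2, X4}:
Path 1: X0 → X2 → X4 ← X1 → X3
  X2 is a chain here and X2 is conditioned on, so the path is blocked at X2.
Path 2: X0 → X4 ← X1 → X3
  X4 is a collider and X4 is conditioned on, which opens it; X1 is a fork and X1 is not conditioned on — no node blocks this path, so it is active.
Since the path X0 → X4 ← X1 → X3 is active, X0 and X3 are not d-separated given {X2, X4}.

No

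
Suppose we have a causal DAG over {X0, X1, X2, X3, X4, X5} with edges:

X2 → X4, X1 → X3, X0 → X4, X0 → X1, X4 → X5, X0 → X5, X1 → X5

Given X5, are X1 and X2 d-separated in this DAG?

Enumerating the 4 paths from X1 to X2 and testing each for blocking by {X5}:
Path 1: X1 ← X0 → X5 ← X4 ← X2
  X0 is a fork and X0 is not conditioned on; X5 is a collider and X5 is conditioned on, which opens it; X4 is a chain and X4 is not conditioned on — no node blocks this path, so it is active.
Path 2: X1 ← X0 → X4 ← X2
  X0 is a fork and X0 is not conditioned on; X4 is a collider and its descendant X5 is conditioned on, which opens it — no node blocks this path, so it is active.
Path 3: X1 → X5 ← X0 → X4 ← X2
  X5 is a collider and X5 is conditioned on, which opens it; X0 is a fork and X0 is not conditioned on; X4 is a collider and its descendant X5 is conditioned on, which opens it — no node blocks this path, so it is active.
Path 4: X1 → X5 ← X4 ← X2
  X5 is a collider and X5 is conditioned on, which opens it; X4 is a chain and X4 is not conditioned on — no node blocks this path, so it is active.
Since the path X1 ← X0 → X5 ← X4 ← X2 is active, X1 and X2 are not d-separated given {X5}.

No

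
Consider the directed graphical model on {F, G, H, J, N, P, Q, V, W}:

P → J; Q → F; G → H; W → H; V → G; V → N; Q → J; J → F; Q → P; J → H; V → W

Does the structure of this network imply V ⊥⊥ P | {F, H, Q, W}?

No

There are 6 undirected paths between V and P; checking each against the conditioning set {F, H, Q, W}:
  1. V → W → H ← J → F ← Q → P — W:chain[blocks]; H:collider[open]; J:fork[open]; F:collider[open]; Q:fork[blocks] ⇒ blocked
  2. V → W → H ← J ← Q → P — W:chain[blocks]; H:collider[open]; J:chain[open]; Q:fork[blocks] ⇒ blocked
  3. V → W → H ← J ← P — W:chain[blocks]; H:collider[open]; J:chain[open] ⇒ blocked
  4. V → G → H ← J → F ← Q → P — G:chain[open]; H:collider[open]; J:fork[open]; F:collider[open]; Q:fork[blocks] ⇒ blocked
  5. V → G → H ← J ← Q → P — G:chain[open]; H:collider[open]; J:chain[open]; Q:fork[blocks] ⇒ blocked
  6. V → G → H ← J ← P — G:chain[open]; H:collider[open]; J:chain[open] ⇒ active
Because an active path exists, V and P are not d-separated.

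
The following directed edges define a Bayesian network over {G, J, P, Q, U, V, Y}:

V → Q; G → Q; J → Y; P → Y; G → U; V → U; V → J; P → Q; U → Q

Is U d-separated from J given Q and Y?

No

6 paths connect U and J; each must be blocked for d-separation to hold:
Path 1: U ← G → Q ← P → Y ← J
  G is a fork and G is not conditioned on; Q is a collider and Q is conditioned on, which opens it; P is a fork and P is not conditioned on; Y is a collider and Y is conditioned on, which opens it — no node blocks this path, so it is active.
Path 2: U ← G → Q ← V → J
  G is a fork and G is not conditioned on; Q is a collider and Q is conditioned on, which opens it; V is a fork and V is not conditioned on — no node blocks this path, so it is active.
Path 3: U ← V → J
  V is a fork and V is not conditioned on — no node blocks this path, so it is active.
Path 4: U ← V → Q ← P → Y ← J
  V is a fork and V is not conditioned on; Q is a collider and Q is conditioned on, which opens it; P is a fork and P is not conditioned on; Y is a collider and Y is conditioned on, which opens it — no node blocks this path, so it is active.
Path 5: U → Q ← P → Y ← J
  Q is a collider and Q is conditioned on, which opens it; P is a fork and P is not conditioned on; Y is a collider and Y is conditioned on, which opens it — no node blocks this path, so it is active.
Path 6: U → Q ← V → J
  Q is a collider and Q is conditioned on, which opens it; V is a fork and V is not conditioned on — no node blocks this path, so it is active.
Because an active path exists, U and J are not d-separated.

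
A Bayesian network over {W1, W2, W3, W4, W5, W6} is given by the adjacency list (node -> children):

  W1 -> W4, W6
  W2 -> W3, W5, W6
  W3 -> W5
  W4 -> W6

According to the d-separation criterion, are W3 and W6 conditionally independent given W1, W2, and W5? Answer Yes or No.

There are 2 undirected paths between W3 and W6; checking each against the conditioning set {W1, W2, W5}:
  1. W3 ← W2 → W6 — W2:fork[blocks] ⇒ blocked
  2. W3 → W5 ← W2 → W6 — W5:collider[open]; W2:fork[blocks] ⇒ blocked
Every path is blocked, so W3 and W6 are d-separated given {W1, W2, W5}.

Yes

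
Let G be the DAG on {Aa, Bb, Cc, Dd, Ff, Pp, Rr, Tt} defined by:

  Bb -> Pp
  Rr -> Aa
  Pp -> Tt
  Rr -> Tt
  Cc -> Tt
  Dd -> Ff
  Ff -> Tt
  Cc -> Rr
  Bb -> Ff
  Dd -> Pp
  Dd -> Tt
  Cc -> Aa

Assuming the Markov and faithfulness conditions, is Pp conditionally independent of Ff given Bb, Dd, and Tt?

There are 5 undirected paths between Pp and Ff; checking each against the conditioning set {Bb, Dd, Tt}:
Path 1: Pp → Tt ← Dd → Ff
  Dd is a fork here and Dd is conditioned on, so the path is blocked at Dd.
Path 2: Pp → Tt ← Ff
  Tt is a collider and Tt is conditioned on, which opens it — no node blocks this path, so it is active.
Path 3: Pp ← Dd → Tt ← Ff
  Dd is a fork here and Dd is conditioned on, so the path is blocked at Dd.
Path 4: Pp ← Dd → Ff
  Dd is a fork here and Dd is conditioned on, so the path is blocked at Dd.
Path 5: Pp ← Bb → Ff
  Bb is a fork here and Bb is conditioned on, so the path is blocked at Bb.
At least one path is unblocked, so d-separation fails.

No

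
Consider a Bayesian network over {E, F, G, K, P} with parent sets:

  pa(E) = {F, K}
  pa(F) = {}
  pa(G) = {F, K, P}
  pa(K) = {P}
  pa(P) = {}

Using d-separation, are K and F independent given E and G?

No — K and F are not d-separated given {E, G}.

We examine all 3 paths between K and F:
Path 1: K → E ← F
  E is a collider and E is conditioned on, which opens it — no node blocks this path, so it is active.
Path 2: K ← P → G ← F
  P is a fork and P is not conditioned on; G is a collider and G is conditioned on, which opens it — no node blocks this path, so it is active.
Path 3: K → G ← F
  G is a collider and G is conditioned on, which opens it — no node blocks this path, so it is active.
Because an active path exists, K and F are not d-separated.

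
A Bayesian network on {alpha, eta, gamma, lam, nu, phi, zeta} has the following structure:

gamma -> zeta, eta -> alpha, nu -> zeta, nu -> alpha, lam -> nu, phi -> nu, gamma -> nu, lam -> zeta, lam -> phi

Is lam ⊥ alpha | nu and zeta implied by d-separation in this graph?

Yes

We examine all 4 paths between lam and alpha:
Path 1: lam → phi → nu → alpha
  nu is a chain here and nu is conditioned on, so the path is blocked at nu.
Path 2: lam → zeta ← gamma → nu → alpha
  nu is a chain here and nu is conditioned on, so the path is blocked at nu.
Path 3: lam → zeta ← nu → alpha
  nu is a fork here and nu is conditioned on, so the path is blocked at nu.
Path 4: lam → nu → alpha
  nu is a chain here and nu is conditioned on, so the path is blocked at nu.
Since every path is blocked, d-separation holds.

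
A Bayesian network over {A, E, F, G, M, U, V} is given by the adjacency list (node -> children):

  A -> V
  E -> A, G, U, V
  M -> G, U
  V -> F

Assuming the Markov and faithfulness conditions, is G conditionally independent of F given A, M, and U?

There are 4 undirected paths between G and F; checking each against the conditioning set {A, M, U}:
  1. G ← M → U ← E → A → V → F — M:fork[blocks]; U:collider[open]; E:fork[open]; A:chain[blocks]; V:chain[open] ⇒ blocked
  2. G ← M → U ← E → V → F — M:fork[blocks]; U:collider[open]; E:fork[open]; V:chain[open] ⇒ blocked
  3. G ← E → A → V → F — E:fork[open]; A:chain[blocks]; V:chain[open] ⇒ blocked
  4. G ← E → V → F — E:fork[open]; V:chain[open] ⇒ active
Since the path G ← E → V → F is active, G and F are not d-separated given {A, M, U}.

No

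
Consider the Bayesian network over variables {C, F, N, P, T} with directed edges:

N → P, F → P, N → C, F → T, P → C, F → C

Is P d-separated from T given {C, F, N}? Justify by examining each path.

Yes

There are 3 undirected paths between P and T; checking each against the conditioning set {C, F, N}:
  1. P ← F → T — F:fork[blocks] ⇒ blocked
  2. P ← N → C ← F → T — N:fork[blocks]; C:collider[open]; F:fork[blocks] ⇒ blocked
  3. P → C ← F → T — C:collider[open]; F:fork[blocks] ⇒ blocked
Every path is blocked, so P and T are d-separated given {C, F, N}.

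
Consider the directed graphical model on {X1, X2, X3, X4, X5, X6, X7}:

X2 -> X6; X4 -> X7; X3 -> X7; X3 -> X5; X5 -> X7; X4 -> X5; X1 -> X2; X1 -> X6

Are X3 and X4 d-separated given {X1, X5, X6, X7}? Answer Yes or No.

4 paths connect X3 and X4; each must be blocked for d-separation to hold:
  1. X3 → X5 ← X4 — X5:collider[open] ⇒ active
  2. X3 → X5 → X7 ← X4 — X5:chain[blocks]; X7:collider[open] ⇒ blocked
  3. X3 → X7 ← X4 — X7:collider[open] ⇒ active
  4. X3 → X7 ← X5 ← X4 — X7:collider[open]; X5:chain[blocks] ⇒ blocked
Because an active path exists, X3 and X4 are not d-separated.

No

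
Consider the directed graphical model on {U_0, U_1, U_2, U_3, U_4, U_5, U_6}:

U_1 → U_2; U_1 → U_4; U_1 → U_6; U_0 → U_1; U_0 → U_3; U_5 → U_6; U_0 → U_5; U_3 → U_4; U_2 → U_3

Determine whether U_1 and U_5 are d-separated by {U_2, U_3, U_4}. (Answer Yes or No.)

No

4 paths connect U_1 and U_5; each must be blocked for d-separation to hold:
Path 1: U_1 → U_6 ← U_5
  U_6 is a collider here and neither U_6 nor any of its descendants is conditioned on, so the collider stays closed — the path is blocked at U_6.
Path 2: U_1 → U_2 → U_3 ← U_0 → U_5
  U_2 is a chain here and U_2 is conditioned on, so the path is blocked at U_2.
Path 3: U_1 → U_4 ← U_3 ← U_0 → U_5
  U_3 is a chain here and U_3 is conditioned on, so the path is blocked at U_3.
Path 4: U_1 ← U_0 → U_5
  U_0 is a fork and U_0 is not conditioned on — no node blocks this path, so it is active.
Because an active path exists, U_1 and U_5 are not d-separated.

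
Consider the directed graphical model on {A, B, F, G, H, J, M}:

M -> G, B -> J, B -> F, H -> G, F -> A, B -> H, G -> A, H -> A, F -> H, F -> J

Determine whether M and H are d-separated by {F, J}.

5 paths connect M and H; each must be blocked for d-separation to hold:
Path 1: M → G → A ← F ← B → H
  A is a collider here and neither A nor any of its descendants is conditioned on, so the collider stays closed — the path is blocked at A.
Path 2: M → G → A ← F → J ← B → H
  A is a collider here and neither A nor any of its descendants is conditioned on, so the collider stays closed — the path is blocked at A.
Path 3: M → G → A ← F → H
  A is a collider here and neither A nor any of its descendants is conditioned on, so the collider stays closed — the path is blocked at A.
Path 4: M → G → A ← H
  A is a collider here and neither A nor any of its descendants is conditioned on, so the collider stays closed — the path is blocked at A.
Path 5: M → G ← H
  G is a collider here and neither G nor any of its descendants is conditioned on, so the collider stays closed — the path is blocked at G.
Every path is blocked, so M and H are d-separated given {F, J}.

Yes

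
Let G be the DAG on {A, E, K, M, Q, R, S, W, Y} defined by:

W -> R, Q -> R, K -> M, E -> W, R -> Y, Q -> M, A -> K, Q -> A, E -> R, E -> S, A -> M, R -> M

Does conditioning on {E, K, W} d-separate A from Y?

Enumerating the 6 paths from A to Y and testing each for blocking by {E, K, W}:
Path 1: A → M ← R → Y
  M is a collider here and neither M nor any of its descendants is conditioned on, so the collider stays closed — the path is blocked at M.
Path 2: A → M ← Q → R → Y
  M is a collider here and neither M nor any of its descendants is conditioned on, so the collider stays closed — the path is blocked at M.
Path 3: A → K → M ← R → Y
  K is a chain here and K is conditioned on, so the path is blocked at K.
Path 4: A → K → M ← Q → R → Y
  K is a chain here and K is conditioned on, so the path is blocked at K.
Path 5: A ← Q → M ← R → Y
  M is a collider here and neither M nor any of its descendants is conditioned on, so the collider stays closed — the path is blocked at M.
Path 6: A ← Q → R → Y
  Q is a fork and Q is not conditioned on; R is a chain and R is not conditioned on — no node blocks this path, so it is active.
Since the path A ← Q → R → Y is active, A and Y are not d-separated given {E, K, W}.

No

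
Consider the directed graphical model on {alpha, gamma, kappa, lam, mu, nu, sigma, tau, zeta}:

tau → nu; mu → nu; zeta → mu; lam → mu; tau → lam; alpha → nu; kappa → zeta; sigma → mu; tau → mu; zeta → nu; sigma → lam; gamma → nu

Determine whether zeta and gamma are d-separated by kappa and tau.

Yes — zeta and gamma are d-separated given {kappa, tau}.

Enumerating the 5 paths from zeta to gamma and testing each for blocking by {kappa, tau}:
Path 1: zeta → nu ← gamma
  nu is a collider here and neither nu nor any of its descendants is conditioned on, so the collider stays closed — the path is blocked at nu.
Path 2: zeta → mu ← tau → nu ← gamma
  mu is a collider here and neither mu nor any of its descendants is conditioned on, so the collider stays closed — the path is blocked at mu.
Path 3: zeta → mu ← sigma → lam ← tau → nu ← gamma
  mu is a collider here and neither mu nor any of its descendants is conditioned on, so the collider stays closed — the path is blocked at mu.
Path 4: zeta → mu ← lam ← tau → nu ← gamma
  mu is a collider here and neither mu nor any of its descendants is conditioned on, so the collider stays closed — the path is blocked at mu.
Path 5: zeta → mu → nu ← gamma
  nu is a collider here and neither nu nor any of its descendants is conditioned on, so the collider stays closed — the path is blocked at nu.
Since every path is blocked, d-separation holds.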